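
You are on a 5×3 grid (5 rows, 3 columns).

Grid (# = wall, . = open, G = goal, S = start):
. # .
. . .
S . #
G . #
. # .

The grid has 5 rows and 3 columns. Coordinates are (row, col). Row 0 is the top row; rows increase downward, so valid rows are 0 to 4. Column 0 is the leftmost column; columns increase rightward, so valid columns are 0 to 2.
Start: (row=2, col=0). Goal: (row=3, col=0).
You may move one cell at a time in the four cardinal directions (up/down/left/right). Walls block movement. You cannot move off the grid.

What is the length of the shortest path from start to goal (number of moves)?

Answer: Shortest path length: 1

Derivation:
BFS from (row=2, col=0) until reaching (row=3, col=0):
  Distance 0: (row=2, col=0)
  Distance 1: (row=1, col=0), (row=2, col=1), (row=3, col=0)  <- goal reached here
One shortest path (1 moves): (row=2, col=0) -> (row=3, col=0)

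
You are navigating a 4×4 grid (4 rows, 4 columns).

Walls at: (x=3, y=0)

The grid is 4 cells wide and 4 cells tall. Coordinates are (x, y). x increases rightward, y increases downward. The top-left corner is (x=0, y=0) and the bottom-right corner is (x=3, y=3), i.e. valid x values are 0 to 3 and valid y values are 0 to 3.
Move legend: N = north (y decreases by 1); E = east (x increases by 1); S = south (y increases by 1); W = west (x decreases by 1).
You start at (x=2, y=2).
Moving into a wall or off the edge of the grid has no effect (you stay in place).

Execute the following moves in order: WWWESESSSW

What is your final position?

Answer: Final position: (x=1, y=3)

Derivation:
Start: (x=2, y=2)
  W (west): (x=2, y=2) -> (x=1, y=2)
  W (west): (x=1, y=2) -> (x=0, y=2)
  W (west): blocked, stay at (x=0, y=2)
  E (east): (x=0, y=2) -> (x=1, y=2)
  S (south): (x=1, y=2) -> (x=1, y=3)
  E (east): (x=1, y=3) -> (x=2, y=3)
  [×3]S (south): blocked, stay at (x=2, y=3)
  W (west): (x=2, y=3) -> (x=1, y=3)
Final: (x=1, y=3)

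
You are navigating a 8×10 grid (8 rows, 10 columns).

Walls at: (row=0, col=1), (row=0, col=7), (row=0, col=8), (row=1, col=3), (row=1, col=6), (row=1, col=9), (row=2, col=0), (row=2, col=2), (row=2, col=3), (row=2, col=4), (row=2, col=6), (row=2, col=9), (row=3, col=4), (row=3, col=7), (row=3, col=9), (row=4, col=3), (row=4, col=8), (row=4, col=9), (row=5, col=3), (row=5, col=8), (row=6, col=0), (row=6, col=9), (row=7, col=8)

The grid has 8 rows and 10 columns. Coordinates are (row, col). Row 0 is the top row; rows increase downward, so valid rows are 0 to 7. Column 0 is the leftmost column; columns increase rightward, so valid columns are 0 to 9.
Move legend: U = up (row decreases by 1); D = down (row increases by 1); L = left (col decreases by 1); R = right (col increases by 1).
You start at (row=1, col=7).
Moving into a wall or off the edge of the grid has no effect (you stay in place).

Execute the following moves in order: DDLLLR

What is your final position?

Start: (row=1, col=7)
  D (down): (row=1, col=7) -> (row=2, col=7)
  D (down): blocked, stay at (row=2, col=7)
  [×3]L (left): blocked, stay at (row=2, col=7)
  R (right): (row=2, col=7) -> (row=2, col=8)
Final: (row=2, col=8)

Answer: Final position: (row=2, col=8)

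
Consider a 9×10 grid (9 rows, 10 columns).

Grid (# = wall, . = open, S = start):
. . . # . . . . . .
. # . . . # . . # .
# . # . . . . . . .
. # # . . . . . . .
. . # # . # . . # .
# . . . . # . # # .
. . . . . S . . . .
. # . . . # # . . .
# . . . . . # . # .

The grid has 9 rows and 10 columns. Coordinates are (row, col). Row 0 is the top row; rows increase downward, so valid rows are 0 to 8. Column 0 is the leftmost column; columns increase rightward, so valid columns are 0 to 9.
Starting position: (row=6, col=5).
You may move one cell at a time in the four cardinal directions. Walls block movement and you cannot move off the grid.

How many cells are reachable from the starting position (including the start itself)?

BFS flood-fill from (row=6, col=5):
  Distance 0: (row=6, col=5)
  Distance 1: (row=6, col=4), (row=6, col=6)
  Distance 2: (row=5, col=4), (row=5, col=6), (row=6, col=3), (row=6, col=7), (row=7, col=4)
  Distance 3: (row=4, col=4), (row=4, col=6), (row=5, col=3), (row=6, col=2), (row=6, col=8), (row=7, col=3), (row=7, col=7), (row=8, col=4)
  Distance 4: (row=3, col=4), (row=3, col=6), (row=4, col=7), (row=5, col=2), (row=6, col=1), (row=6, col=9), (row=7, col=2), (row=7, col=8), (row=8, col=3), (row=8, col=5), (row=8, col=7)
  Distance 5: (row=2, col=4), (row=2, col=6), (row=3, col=3), (row=3, col=5), (row=3, col=7), (row=5, col=1), (row=5, col=9), (row=6, col=0), (row=7, col=9), (row=8, col=2)
  Distance 6: (row=1, col=4), (row=1, col=6), (row=2, col=3), (row=2, col=5), (row=2, col=7), (row=3, col=8), (row=4, col=1), (row=4, col=9), (row=7, col=0), (row=8, col=1), (row=8, col=9)
  Distance 7: (row=0, col=4), (row=0, col=6), (row=1, col=3), (row=1, col=7), (row=2, col=8), (row=3, col=9), (row=4, col=0)
  Distance 8: (row=0, col=5), (row=0, col=7), (row=1, col=2), (row=2, col=9), (row=3, col=0)
  Distance 9: (row=0, col=2), (row=0, col=8), (row=1, col=9)
  Distance 10: (row=0, col=1), (row=0, col=9)
  Distance 11: (row=0, col=0)
  Distance 12: (row=1, col=0)
Total reachable: 67 (grid has 68 open cells total)

Answer: Reachable cells: 67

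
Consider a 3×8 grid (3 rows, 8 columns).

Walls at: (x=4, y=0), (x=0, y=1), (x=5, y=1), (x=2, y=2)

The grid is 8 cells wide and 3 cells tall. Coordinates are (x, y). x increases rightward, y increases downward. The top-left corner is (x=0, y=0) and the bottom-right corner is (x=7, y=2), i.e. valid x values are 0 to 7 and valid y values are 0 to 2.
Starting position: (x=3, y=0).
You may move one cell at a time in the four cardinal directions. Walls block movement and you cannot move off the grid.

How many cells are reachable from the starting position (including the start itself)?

BFS flood-fill from (x=3, y=0):
  Distance 0: (x=3, y=0)
  Distance 1: (x=2, y=0), (x=3, y=1)
  Distance 2: (x=1, y=0), (x=2, y=1), (x=4, y=1), (x=3, y=2)
  Distance 3: (x=0, y=0), (x=1, y=1), (x=4, y=2)
  Distance 4: (x=1, y=2), (x=5, y=2)
  Distance 5: (x=0, y=2), (x=6, y=2)
  Distance 6: (x=6, y=1), (x=7, y=2)
  Distance 7: (x=6, y=0), (x=7, y=1)
  Distance 8: (x=5, y=0), (x=7, y=0)
Total reachable: 20 (grid has 20 open cells total)

Answer: Reachable cells: 20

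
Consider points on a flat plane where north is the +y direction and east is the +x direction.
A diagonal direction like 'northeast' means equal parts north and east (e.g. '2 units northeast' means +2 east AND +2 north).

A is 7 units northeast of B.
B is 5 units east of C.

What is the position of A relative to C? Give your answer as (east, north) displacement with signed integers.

Answer: A is at (east=12, north=7) relative to C.

Derivation:
Place C at the origin (east=0, north=0).
  B is 5 units east of C: delta (east=+5, north=+0); B at (east=5, north=0).
  A is 7 units northeast of B: delta (east=+7, north=+7); A at (east=12, north=7).
Therefore A relative to C: (east=12, north=7).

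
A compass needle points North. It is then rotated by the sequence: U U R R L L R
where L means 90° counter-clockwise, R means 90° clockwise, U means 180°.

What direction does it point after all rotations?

Start: North
  U (U-turn (180°)) -> South
  U (U-turn (180°)) -> North
  R (right (90° clockwise)) -> East
  R (right (90° clockwise)) -> South
  L (left (90° counter-clockwise)) -> East
  L (left (90° counter-clockwise)) -> North
  R (right (90° clockwise)) -> East
Final: East

Answer: Final heading: East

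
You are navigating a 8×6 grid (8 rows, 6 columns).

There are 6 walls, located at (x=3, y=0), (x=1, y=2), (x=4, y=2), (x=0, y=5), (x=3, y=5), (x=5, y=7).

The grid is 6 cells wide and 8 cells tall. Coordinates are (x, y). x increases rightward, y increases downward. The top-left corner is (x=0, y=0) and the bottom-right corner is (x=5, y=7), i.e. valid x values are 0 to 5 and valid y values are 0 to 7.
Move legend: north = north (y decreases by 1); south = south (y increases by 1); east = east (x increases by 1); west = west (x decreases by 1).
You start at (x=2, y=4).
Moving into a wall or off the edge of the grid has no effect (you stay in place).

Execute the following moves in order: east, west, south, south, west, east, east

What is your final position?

Answer: Final position: (x=3, y=6)

Derivation:
Start: (x=2, y=4)
  east (east): (x=2, y=4) -> (x=3, y=4)
  west (west): (x=3, y=4) -> (x=2, y=4)
  south (south): (x=2, y=4) -> (x=2, y=5)
  south (south): (x=2, y=5) -> (x=2, y=6)
  west (west): (x=2, y=6) -> (x=1, y=6)
  east (east): (x=1, y=6) -> (x=2, y=6)
  east (east): (x=2, y=6) -> (x=3, y=6)
Final: (x=3, y=6)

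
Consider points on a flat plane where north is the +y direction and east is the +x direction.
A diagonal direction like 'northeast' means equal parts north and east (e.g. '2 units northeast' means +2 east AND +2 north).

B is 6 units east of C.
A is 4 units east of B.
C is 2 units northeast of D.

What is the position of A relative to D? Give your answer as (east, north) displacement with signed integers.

Place D at the origin (east=0, north=0).
  C is 2 units northeast of D: delta (east=+2, north=+2); C at (east=2, north=2).
  B is 6 units east of C: delta (east=+6, north=+0); B at (east=8, north=2).
  A is 4 units east of B: delta (east=+4, north=+0); A at (east=12, north=2).
Therefore A relative to D: (east=12, north=2).

Answer: A is at (east=12, north=2) relative to D.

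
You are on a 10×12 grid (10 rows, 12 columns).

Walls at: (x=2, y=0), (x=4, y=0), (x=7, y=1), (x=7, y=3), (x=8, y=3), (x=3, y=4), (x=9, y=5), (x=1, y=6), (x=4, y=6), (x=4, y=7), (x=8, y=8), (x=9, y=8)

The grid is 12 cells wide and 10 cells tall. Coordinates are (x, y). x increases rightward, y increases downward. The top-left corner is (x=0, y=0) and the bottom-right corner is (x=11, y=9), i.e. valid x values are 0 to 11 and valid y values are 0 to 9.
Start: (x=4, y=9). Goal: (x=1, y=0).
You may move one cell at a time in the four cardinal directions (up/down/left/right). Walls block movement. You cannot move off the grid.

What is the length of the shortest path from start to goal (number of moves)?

Answer: Shortest path length: 12

Derivation:
BFS from (x=4, y=9) until reaching (x=1, y=0):
  Distance 0: (x=4, y=9)
  Distance 1: (x=4, y=8), (x=3, y=9), (x=5, y=9)
  Distance 2: (x=3, y=8), (x=5, y=8), (x=2, y=9), (x=6, y=9)
  Distance 3: (x=3, y=7), (x=5, y=7), (x=2, y=8), (x=6, y=8), (x=1, y=9), (x=7, y=9)
  Distance 4: (x=3, y=6), (x=5, y=6), (x=2, y=7), (x=6, y=7), (x=1, y=8), (x=7, y=8), (x=0, y=9), (x=8, y=9)
  Distance 5: (x=3, y=5), (x=5, y=5), (x=2, y=6), (x=6, y=6), (x=1, y=7), (x=7, y=7), (x=0, y=8), (x=9, y=9)
  Distance 6: (x=5, y=4), (x=2, y=5), (x=4, y=5), (x=6, y=5), (x=7, y=6), (x=0, y=7), (x=8, y=7), (x=10, y=9)
  Distance 7: (x=5, y=3), (x=2, y=4), (x=4, y=4), (x=6, y=4), (x=1, y=5), (x=7, y=5), (x=0, y=6), (x=8, y=6), (x=9, y=7), (x=10, y=8), (x=11, y=9)
  Distance 8: (x=5, y=2), (x=2, y=3), (x=4, y=3), (x=6, y=3), (x=1, y=4), (x=7, y=4), (x=0, y=5), (x=8, y=5), (x=9, y=6), (x=10, y=7), (x=11, y=8)
  Distance 9: (x=5, y=1), (x=2, y=2), (x=4, y=2), (x=6, y=2), (x=1, y=3), (x=3, y=3), (x=0, y=4), (x=8, y=4), (x=10, y=6), (x=11, y=7)
  Distance 10: (x=5, y=0), (x=2, y=1), (x=4, y=1), (x=6, y=1), (x=1, y=2), (x=3, y=2), (x=7, y=2), (x=0, y=3), (x=9, y=4), (x=10, y=5), (x=11, y=6)
  Distance 11: (x=6, y=0), (x=1, y=1), (x=3, y=1), (x=0, y=2), (x=8, y=2), (x=9, y=3), (x=10, y=4), (x=11, y=5)
  Distance 12: (x=1, y=0), (x=3, y=0), (x=7, y=0), (x=0, y=1), (x=8, y=1), (x=9, y=2), (x=10, y=3), (x=11, y=4)  <- goal reached here
One shortest path (12 moves): (x=4, y=9) -> (x=3, y=9) -> (x=2, y=9) -> (x=2, y=8) -> (x=2, y=7) -> (x=2, y=6) -> (x=2, y=5) -> (x=1, y=5) -> (x=1, y=4) -> (x=1, y=3) -> (x=1, y=2) -> (x=1, y=1) -> (x=1, y=0)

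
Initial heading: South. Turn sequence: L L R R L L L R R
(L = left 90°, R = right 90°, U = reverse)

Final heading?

Start: South
  L (left (90° counter-clockwise)) -> East
  L (left (90° counter-clockwise)) -> North
  R (right (90° clockwise)) -> East
  R (right (90° clockwise)) -> South
  L (left (90° counter-clockwise)) -> East
  L (left (90° counter-clockwise)) -> North
  L (left (90° counter-clockwise)) -> West
  R (right (90° clockwise)) -> North
  R (right (90° clockwise)) -> East
Final: East

Answer: Final heading: East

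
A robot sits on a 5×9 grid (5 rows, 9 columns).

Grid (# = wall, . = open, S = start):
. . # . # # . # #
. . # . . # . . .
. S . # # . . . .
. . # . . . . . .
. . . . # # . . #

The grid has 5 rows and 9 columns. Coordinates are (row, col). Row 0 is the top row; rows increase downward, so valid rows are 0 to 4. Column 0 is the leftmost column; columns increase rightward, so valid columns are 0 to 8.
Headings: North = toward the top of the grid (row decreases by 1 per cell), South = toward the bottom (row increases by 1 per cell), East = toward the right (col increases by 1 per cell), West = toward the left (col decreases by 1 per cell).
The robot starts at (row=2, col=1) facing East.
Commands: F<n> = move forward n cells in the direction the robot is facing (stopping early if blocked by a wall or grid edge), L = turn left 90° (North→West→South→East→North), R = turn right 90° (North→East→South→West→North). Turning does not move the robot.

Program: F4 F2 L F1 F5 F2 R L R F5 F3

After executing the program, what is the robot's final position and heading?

Answer: Final position: (row=2, col=2), facing East

Derivation:
Start: (row=2, col=1), facing East
  F4: move forward 1/4 (blocked), now at (row=2, col=2)
  F2: move forward 0/2 (blocked), now at (row=2, col=2)
  L: turn left, now facing North
  F1: move forward 0/1 (blocked), now at (row=2, col=2)
  F5: move forward 0/5 (blocked), now at (row=2, col=2)
  F2: move forward 0/2 (blocked), now at (row=2, col=2)
  R: turn right, now facing East
  L: turn left, now facing North
  R: turn right, now facing East
  F5: move forward 0/5 (blocked), now at (row=2, col=2)
  F3: move forward 0/3 (blocked), now at (row=2, col=2)
Final: (row=2, col=2), facing East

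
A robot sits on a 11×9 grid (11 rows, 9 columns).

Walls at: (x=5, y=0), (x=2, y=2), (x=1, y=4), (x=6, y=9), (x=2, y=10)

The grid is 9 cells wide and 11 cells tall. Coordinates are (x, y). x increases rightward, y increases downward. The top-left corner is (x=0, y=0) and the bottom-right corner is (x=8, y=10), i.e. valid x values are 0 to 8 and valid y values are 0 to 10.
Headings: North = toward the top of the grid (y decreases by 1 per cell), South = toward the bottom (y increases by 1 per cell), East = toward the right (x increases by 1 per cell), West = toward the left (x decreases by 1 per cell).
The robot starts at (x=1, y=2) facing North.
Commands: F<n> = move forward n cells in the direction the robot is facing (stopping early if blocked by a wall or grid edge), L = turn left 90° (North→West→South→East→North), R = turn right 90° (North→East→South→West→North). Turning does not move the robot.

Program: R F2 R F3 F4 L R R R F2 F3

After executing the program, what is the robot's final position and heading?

Answer: Final position: (x=1, y=0), facing North

Derivation:
Start: (x=1, y=2), facing North
  R: turn right, now facing East
  F2: move forward 0/2 (blocked), now at (x=1, y=2)
  R: turn right, now facing South
  F3: move forward 1/3 (blocked), now at (x=1, y=3)
  F4: move forward 0/4 (blocked), now at (x=1, y=3)
  L: turn left, now facing East
  R: turn right, now facing South
  R: turn right, now facing West
  R: turn right, now facing North
  F2: move forward 2, now at (x=1, y=1)
  F3: move forward 1/3 (blocked), now at (x=1, y=0)
Final: (x=1, y=0), facing North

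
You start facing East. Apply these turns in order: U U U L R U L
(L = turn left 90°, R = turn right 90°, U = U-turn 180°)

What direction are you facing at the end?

Answer: Final heading: North

Derivation:
Start: East
  U (U-turn (180°)) -> West
  U (U-turn (180°)) -> East
  U (U-turn (180°)) -> West
  L (left (90° counter-clockwise)) -> South
  R (right (90° clockwise)) -> West
  U (U-turn (180°)) -> East
  L (left (90° counter-clockwise)) -> North
Final: North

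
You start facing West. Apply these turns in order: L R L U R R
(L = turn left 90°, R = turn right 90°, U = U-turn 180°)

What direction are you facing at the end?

Answer: Final heading: South

Derivation:
Start: West
  L (left (90° counter-clockwise)) -> South
  R (right (90° clockwise)) -> West
  L (left (90° counter-clockwise)) -> South
  U (U-turn (180°)) -> North
  R (right (90° clockwise)) -> East
  R (right (90° clockwise)) -> South
Final: South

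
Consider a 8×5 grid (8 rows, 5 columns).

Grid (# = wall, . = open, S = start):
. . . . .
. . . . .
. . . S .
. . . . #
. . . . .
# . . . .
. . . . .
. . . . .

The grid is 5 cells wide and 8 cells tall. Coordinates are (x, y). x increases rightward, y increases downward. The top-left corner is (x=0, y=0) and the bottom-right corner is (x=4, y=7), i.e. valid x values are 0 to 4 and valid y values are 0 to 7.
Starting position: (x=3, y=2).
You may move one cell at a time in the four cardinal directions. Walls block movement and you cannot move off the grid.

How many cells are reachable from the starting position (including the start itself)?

BFS flood-fill from (x=3, y=2):
  Distance 0: (x=3, y=2)
  Distance 1: (x=3, y=1), (x=2, y=2), (x=4, y=2), (x=3, y=3)
  Distance 2: (x=3, y=0), (x=2, y=1), (x=4, y=1), (x=1, y=2), (x=2, y=3), (x=3, y=4)
  Distance 3: (x=2, y=0), (x=4, y=0), (x=1, y=1), (x=0, y=2), (x=1, y=3), (x=2, y=4), (x=4, y=4), (x=3, y=5)
  Distance 4: (x=1, y=0), (x=0, y=1), (x=0, y=3), (x=1, y=4), (x=2, y=5), (x=4, y=5), (x=3, y=6)
  Distance 5: (x=0, y=0), (x=0, y=4), (x=1, y=5), (x=2, y=6), (x=4, y=6), (x=3, y=7)
  Distance 6: (x=1, y=6), (x=2, y=7), (x=4, y=7)
  Distance 7: (x=0, y=6), (x=1, y=7)
  Distance 8: (x=0, y=7)
Total reachable: 38 (grid has 38 open cells total)

Answer: Reachable cells: 38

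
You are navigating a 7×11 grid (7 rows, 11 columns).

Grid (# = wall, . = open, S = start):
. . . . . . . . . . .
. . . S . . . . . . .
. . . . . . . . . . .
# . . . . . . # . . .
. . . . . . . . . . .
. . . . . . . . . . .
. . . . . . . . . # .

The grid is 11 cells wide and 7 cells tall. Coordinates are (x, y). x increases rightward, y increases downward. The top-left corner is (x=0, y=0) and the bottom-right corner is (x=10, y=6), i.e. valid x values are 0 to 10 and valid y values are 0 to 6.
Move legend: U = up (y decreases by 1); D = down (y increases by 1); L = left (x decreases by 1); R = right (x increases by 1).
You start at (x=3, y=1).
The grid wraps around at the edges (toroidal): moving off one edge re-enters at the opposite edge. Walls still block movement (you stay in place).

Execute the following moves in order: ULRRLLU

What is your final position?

Answer: Final position: (x=2, y=6)

Derivation:
Start: (x=3, y=1)
  U (up): (x=3, y=1) -> (x=3, y=0)
  L (left): (x=3, y=0) -> (x=2, y=0)
  R (right): (x=2, y=0) -> (x=3, y=0)
  R (right): (x=3, y=0) -> (x=4, y=0)
  L (left): (x=4, y=0) -> (x=3, y=0)
  L (left): (x=3, y=0) -> (x=2, y=0)
  U (up): (x=2, y=0) -> (x=2, y=6)
Final: (x=2, y=6)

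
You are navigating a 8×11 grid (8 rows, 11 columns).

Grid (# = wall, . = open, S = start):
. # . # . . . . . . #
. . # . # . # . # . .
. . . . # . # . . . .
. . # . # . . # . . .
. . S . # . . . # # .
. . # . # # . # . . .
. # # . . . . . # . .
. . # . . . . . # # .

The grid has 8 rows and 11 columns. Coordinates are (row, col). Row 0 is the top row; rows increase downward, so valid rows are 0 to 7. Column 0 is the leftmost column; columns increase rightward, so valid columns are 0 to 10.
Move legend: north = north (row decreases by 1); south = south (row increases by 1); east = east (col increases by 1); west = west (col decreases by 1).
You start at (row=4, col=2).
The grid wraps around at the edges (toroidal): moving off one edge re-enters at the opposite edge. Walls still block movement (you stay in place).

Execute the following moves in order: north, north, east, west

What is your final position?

Start: (row=4, col=2)
  north (north): blocked, stay at (row=4, col=2)
  north (north): blocked, stay at (row=4, col=2)
  east (east): (row=4, col=2) -> (row=4, col=3)
  west (west): (row=4, col=3) -> (row=4, col=2)
Final: (row=4, col=2)

Answer: Final position: (row=4, col=2)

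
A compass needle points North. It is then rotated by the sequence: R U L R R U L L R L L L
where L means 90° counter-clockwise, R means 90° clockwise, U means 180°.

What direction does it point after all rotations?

Start: North
  R (right (90° clockwise)) -> East
  U (U-turn (180°)) -> West
  L (left (90° counter-clockwise)) -> South
  R (right (90° clockwise)) -> West
  R (right (90° clockwise)) -> North
  U (U-turn (180°)) -> South
  L (left (90° counter-clockwise)) -> East
  L (left (90° counter-clockwise)) -> North
  R (right (90° clockwise)) -> East
  L (left (90° counter-clockwise)) -> North
  L (left (90° counter-clockwise)) -> West
  L (left (90° counter-clockwise)) -> South
Final: South

Answer: Final heading: South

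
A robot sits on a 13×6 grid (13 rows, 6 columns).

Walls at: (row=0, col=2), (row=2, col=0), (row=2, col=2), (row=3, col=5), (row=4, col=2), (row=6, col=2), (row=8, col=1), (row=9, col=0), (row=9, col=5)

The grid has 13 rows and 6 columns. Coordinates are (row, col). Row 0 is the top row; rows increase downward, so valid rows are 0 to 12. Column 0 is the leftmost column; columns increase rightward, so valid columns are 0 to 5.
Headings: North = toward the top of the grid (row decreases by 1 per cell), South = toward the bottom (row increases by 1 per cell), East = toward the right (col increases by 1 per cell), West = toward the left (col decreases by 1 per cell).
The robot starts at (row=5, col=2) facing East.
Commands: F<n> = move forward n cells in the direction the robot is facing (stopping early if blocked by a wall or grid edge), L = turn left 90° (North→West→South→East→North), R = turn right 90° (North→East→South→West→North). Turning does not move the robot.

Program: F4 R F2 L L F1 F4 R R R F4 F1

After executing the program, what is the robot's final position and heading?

Answer: Final position: (row=4, col=3), facing West

Derivation:
Start: (row=5, col=2), facing East
  F4: move forward 3/4 (blocked), now at (row=5, col=5)
  R: turn right, now facing South
  F2: move forward 2, now at (row=7, col=5)
  L: turn left, now facing East
  L: turn left, now facing North
  F1: move forward 1, now at (row=6, col=5)
  F4: move forward 2/4 (blocked), now at (row=4, col=5)
  R: turn right, now facing East
  R: turn right, now facing South
  R: turn right, now facing West
  F4: move forward 2/4 (blocked), now at (row=4, col=3)
  F1: move forward 0/1 (blocked), now at (row=4, col=3)
Final: (row=4, col=3), facing West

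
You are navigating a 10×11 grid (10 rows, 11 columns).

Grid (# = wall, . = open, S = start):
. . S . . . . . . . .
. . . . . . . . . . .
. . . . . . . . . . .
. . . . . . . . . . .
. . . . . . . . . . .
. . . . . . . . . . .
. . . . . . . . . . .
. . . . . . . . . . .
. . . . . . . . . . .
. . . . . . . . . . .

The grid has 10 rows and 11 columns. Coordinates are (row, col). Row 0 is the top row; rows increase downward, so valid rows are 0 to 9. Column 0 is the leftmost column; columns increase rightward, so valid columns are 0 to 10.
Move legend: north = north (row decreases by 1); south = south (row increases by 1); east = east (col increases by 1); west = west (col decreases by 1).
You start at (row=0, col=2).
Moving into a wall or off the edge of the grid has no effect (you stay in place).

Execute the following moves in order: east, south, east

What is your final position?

Answer: Final position: (row=1, col=4)

Derivation:
Start: (row=0, col=2)
  east (east): (row=0, col=2) -> (row=0, col=3)
  south (south): (row=0, col=3) -> (row=1, col=3)
  east (east): (row=1, col=3) -> (row=1, col=4)
Final: (row=1, col=4)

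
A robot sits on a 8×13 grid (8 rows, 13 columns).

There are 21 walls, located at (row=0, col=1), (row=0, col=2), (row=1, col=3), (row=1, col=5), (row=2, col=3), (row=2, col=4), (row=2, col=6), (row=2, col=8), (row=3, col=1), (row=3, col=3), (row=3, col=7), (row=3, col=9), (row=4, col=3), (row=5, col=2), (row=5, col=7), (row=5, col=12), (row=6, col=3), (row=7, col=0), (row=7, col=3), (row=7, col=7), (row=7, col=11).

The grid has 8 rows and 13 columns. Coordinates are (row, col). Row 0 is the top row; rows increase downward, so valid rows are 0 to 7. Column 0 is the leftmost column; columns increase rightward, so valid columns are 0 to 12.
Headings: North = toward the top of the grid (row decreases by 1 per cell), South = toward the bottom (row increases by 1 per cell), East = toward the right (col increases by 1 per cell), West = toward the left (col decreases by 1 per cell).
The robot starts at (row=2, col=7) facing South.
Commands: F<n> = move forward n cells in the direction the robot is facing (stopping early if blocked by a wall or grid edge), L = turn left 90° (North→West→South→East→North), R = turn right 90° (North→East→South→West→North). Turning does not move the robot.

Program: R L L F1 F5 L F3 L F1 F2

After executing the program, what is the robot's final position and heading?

Start: (row=2, col=7), facing South
  R: turn right, now facing West
  L: turn left, now facing South
  L: turn left, now facing East
  F1: move forward 0/1 (blocked), now at (row=2, col=7)
  F5: move forward 0/5 (blocked), now at (row=2, col=7)
  L: turn left, now facing North
  F3: move forward 2/3 (blocked), now at (row=0, col=7)
  L: turn left, now facing West
  F1: move forward 1, now at (row=0, col=6)
  F2: move forward 2, now at (row=0, col=4)
Final: (row=0, col=4), facing West

Answer: Final position: (row=0, col=4), facing West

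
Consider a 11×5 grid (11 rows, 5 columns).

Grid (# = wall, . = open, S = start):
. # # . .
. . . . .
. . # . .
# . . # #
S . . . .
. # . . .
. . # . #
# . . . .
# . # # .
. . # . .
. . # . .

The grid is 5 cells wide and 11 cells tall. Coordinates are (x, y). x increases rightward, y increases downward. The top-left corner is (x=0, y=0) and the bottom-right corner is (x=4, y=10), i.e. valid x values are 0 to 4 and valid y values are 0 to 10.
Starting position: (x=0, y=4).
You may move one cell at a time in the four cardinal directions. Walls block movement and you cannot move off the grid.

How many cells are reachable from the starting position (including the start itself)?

BFS flood-fill from (x=0, y=4):
  Distance 0: (x=0, y=4)
  Distance 1: (x=1, y=4), (x=0, y=5)
  Distance 2: (x=1, y=3), (x=2, y=4), (x=0, y=6)
  Distance 3: (x=1, y=2), (x=2, y=3), (x=3, y=4), (x=2, y=5), (x=1, y=6)
  Distance 4: (x=1, y=1), (x=0, y=2), (x=4, y=4), (x=3, y=5), (x=1, y=7)
  Distance 5: (x=0, y=1), (x=2, y=1), (x=4, y=5), (x=3, y=6), (x=2, y=7), (x=1, y=8)
  Distance 6: (x=0, y=0), (x=3, y=1), (x=3, y=7), (x=1, y=9)
  Distance 7: (x=3, y=0), (x=4, y=1), (x=3, y=2), (x=4, y=7), (x=0, y=9), (x=1, y=10)
  Distance 8: (x=4, y=0), (x=4, y=2), (x=4, y=8), (x=0, y=10)
  Distance 9: (x=4, y=9)
  Distance 10: (x=3, y=9), (x=4, y=10)
  Distance 11: (x=3, y=10)
Total reachable: 40 (grid has 40 open cells total)

Answer: Reachable cells: 40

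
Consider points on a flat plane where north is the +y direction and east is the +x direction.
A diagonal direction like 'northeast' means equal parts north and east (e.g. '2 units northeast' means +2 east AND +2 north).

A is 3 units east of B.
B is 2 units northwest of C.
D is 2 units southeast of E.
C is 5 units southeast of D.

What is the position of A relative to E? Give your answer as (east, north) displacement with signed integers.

Place E at the origin (east=0, north=0).
  D is 2 units southeast of E: delta (east=+2, north=-2); D at (east=2, north=-2).
  C is 5 units southeast of D: delta (east=+5, north=-5); C at (east=7, north=-7).
  B is 2 units northwest of C: delta (east=-2, north=+2); B at (east=5, north=-5).
  A is 3 units east of B: delta (east=+3, north=+0); A at (east=8, north=-5).
Therefore A relative to E: (east=8, north=-5).

Answer: A is at (east=8, north=-5) relative to E.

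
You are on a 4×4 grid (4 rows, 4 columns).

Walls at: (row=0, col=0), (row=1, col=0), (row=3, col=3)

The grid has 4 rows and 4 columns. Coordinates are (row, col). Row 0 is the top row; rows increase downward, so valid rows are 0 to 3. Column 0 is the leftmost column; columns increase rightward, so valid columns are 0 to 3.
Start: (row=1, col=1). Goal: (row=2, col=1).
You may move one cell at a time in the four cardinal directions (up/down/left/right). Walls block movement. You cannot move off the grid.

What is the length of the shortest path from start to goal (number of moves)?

BFS from (row=1, col=1) until reaching (row=2, col=1):
  Distance 0: (row=1, col=1)
  Distance 1: (row=0, col=1), (row=1, col=2), (row=2, col=1)  <- goal reached here
One shortest path (1 moves): (row=1, col=1) -> (row=2, col=1)

Answer: Shortest path length: 1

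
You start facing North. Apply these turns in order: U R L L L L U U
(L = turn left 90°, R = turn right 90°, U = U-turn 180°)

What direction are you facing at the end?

Start: North
  U (U-turn (180°)) -> South
  R (right (90° clockwise)) -> West
  L (left (90° counter-clockwise)) -> South
  L (left (90° counter-clockwise)) -> East
  L (left (90° counter-clockwise)) -> North
  L (left (90° counter-clockwise)) -> West
  U (U-turn (180°)) -> East
  U (U-turn (180°)) -> West
Final: West

Answer: Final heading: West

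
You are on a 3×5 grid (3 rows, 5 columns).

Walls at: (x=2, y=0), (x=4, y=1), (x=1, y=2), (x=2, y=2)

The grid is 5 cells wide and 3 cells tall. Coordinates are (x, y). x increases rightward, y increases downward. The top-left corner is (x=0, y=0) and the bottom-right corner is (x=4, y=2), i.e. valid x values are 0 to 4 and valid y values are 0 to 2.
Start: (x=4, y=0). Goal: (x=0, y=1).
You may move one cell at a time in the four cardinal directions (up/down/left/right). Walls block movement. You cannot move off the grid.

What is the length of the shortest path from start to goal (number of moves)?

BFS from (x=4, y=0) until reaching (x=0, y=1):
  Distance 0: (x=4, y=0)
  Distance 1: (x=3, y=0)
  Distance 2: (x=3, y=1)
  Distance 3: (x=2, y=1), (x=3, y=2)
  Distance 4: (x=1, y=1), (x=4, y=2)
  Distance 5: (x=1, y=0), (x=0, y=1)  <- goal reached here
One shortest path (5 moves): (x=4, y=0) -> (x=3, y=0) -> (x=3, y=1) -> (x=2, y=1) -> (x=1, y=1) -> (x=0, y=1)

Answer: Shortest path length: 5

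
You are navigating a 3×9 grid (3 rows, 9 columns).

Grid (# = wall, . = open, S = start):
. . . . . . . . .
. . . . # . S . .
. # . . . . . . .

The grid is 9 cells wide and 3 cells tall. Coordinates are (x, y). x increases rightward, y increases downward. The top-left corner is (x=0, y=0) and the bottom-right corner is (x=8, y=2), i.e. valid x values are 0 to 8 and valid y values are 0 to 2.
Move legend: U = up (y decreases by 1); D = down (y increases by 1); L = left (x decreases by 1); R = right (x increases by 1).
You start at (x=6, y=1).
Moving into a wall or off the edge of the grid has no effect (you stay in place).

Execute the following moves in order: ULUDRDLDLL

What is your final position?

Start: (x=6, y=1)
  U (up): (x=6, y=1) -> (x=6, y=0)
  L (left): (x=6, y=0) -> (x=5, y=0)
  U (up): blocked, stay at (x=5, y=0)
  D (down): (x=5, y=0) -> (x=5, y=1)
  R (right): (x=5, y=1) -> (x=6, y=1)
  D (down): (x=6, y=1) -> (x=6, y=2)
  L (left): (x=6, y=2) -> (x=5, y=2)
  D (down): blocked, stay at (x=5, y=2)
  L (left): (x=5, y=2) -> (x=4, y=2)
  L (left): (x=4, y=2) -> (x=3, y=2)
Final: (x=3, y=2)

Answer: Final position: (x=3, y=2)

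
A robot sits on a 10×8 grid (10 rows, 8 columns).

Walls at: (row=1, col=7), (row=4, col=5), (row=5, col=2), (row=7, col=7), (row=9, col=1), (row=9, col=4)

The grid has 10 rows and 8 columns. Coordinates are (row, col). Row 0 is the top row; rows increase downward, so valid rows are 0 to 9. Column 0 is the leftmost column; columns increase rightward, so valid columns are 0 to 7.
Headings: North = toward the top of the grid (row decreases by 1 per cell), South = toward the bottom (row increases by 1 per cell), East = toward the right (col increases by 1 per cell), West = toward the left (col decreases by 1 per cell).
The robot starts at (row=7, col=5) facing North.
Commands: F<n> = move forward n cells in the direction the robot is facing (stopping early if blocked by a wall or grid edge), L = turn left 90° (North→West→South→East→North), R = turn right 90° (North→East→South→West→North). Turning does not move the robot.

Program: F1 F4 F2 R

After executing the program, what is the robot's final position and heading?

Answer: Final position: (row=5, col=5), facing East

Derivation:
Start: (row=7, col=5), facing North
  F1: move forward 1, now at (row=6, col=5)
  F4: move forward 1/4 (blocked), now at (row=5, col=5)
  F2: move forward 0/2 (blocked), now at (row=5, col=5)
  R: turn right, now facing East
Final: (row=5, col=5), facing East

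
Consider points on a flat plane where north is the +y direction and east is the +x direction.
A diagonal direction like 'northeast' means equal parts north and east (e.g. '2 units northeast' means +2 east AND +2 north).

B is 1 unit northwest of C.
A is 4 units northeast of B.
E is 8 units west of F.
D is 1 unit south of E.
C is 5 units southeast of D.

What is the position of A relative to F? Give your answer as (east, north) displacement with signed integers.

Place F at the origin (east=0, north=0).
  E is 8 units west of F: delta (east=-8, north=+0); E at (east=-8, north=0).
  D is 1 unit south of E: delta (east=+0, north=-1); D at (east=-8, north=-1).
  C is 5 units southeast of D: delta (east=+5, north=-5); C at (east=-3, north=-6).
  B is 1 unit northwest of C: delta (east=-1, north=+1); B at (east=-4, north=-5).
  A is 4 units northeast of B: delta (east=+4, north=+4); A at (east=0, north=-1).
Therefore A relative to F: (east=0, north=-1).

Answer: A is at (east=0, north=-1) relative to F.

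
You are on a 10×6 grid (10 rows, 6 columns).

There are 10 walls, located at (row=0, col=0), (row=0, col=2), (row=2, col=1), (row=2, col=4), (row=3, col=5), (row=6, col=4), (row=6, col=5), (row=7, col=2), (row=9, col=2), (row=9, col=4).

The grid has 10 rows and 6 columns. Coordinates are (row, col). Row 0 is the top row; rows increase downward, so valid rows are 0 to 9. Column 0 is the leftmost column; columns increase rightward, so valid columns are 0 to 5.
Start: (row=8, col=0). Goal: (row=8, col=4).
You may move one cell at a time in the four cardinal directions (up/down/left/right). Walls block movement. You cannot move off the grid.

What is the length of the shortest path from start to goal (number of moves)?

Answer: Shortest path length: 4

Derivation:
BFS from (row=8, col=0) until reaching (row=8, col=4):
  Distance 0: (row=8, col=0)
  Distance 1: (row=7, col=0), (row=8, col=1), (row=9, col=0)
  Distance 2: (row=6, col=0), (row=7, col=1), (row=8, col=2), (row=9, col=1)
  Distance 3: (row=5, col=0), (row=6, col=1), (row=8, col=3)
  Distance 4: (row=4, col=0), (row=5, col=1), (row=6, col=2), (row=7, col=3), (row=8, col=4), (row=9, col=3)  <- goal reached here
One shortest path (4 moves): (row=8, col=0) -> (row=8, col=1) -> (row=8, col=2) -> (row=8, col=3) -> (row=8, col=4)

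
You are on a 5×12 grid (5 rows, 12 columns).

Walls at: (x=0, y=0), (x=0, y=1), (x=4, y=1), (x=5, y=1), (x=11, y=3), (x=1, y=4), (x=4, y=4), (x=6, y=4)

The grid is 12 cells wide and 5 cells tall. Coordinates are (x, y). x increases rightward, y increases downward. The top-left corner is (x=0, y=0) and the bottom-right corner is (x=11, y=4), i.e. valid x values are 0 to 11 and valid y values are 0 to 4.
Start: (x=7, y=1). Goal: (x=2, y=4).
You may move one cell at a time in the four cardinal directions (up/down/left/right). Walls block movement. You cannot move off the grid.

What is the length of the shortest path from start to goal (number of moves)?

BFS from (x=7, y=1) until reaching (x=2, y=4):
  Distance 0: (x=7, y=1)
  Distance 1: (x=7, y=0), (x=6, y=1), (x=8, y=1), (x=7, y=2)
  Distance 2: (x=6, y=0), (x=8, y=0), (x=9, y=1), (x=6, y=2), (x=8, y=2), (x=7, y=3)
  Distance 3: (x=5, y=0), (x=9, y=0), (x=10, y=1), (x=5, y=2), (x=9, y=2), (x=6, y=3), (x=8, y=3), (x=7, y=4)
  Distance 4: (x=4, y=0), (x=10, y=0), (x=11, y=1), (x=4, y=2), (x=10, y=2), (x=5, y=3), (x=9, y=3), (x=8, y=4)
  Distance 5: (x=3, y=0), (x=11, y=0), (x=3, y=2), (x=11, y=2), (x=4, y=3), (x=10, y=3), (x=5, y=4), (x=9, y=4)
  Distance 6: (x=2, y=0), (x=3, y=1), (x=2, y=2), (x=3, y=3), (x=10, y=4)
  Distance 7: (x=1, y=0), (x=2, y=1), (x=1, y=2), (x=2, y=3), (x=3, y=4), (x=11, y=4)
  Distance 8: (x=1, y=1), (x=0, y=2), (x=1, y=3), (x=2, y=4)  <- goal reached here
One shortest path (8 moves): (x=7, y=1) -> (x=6, y=1) -> (x=6, y=2) -> (x=5, y=2) -> (x=4, y=2) -> (x=3, y=2) -> (x=2, y=2) -> (x=2, y=3) -> (x=2, y=4)

Answer: Shortest path length: 8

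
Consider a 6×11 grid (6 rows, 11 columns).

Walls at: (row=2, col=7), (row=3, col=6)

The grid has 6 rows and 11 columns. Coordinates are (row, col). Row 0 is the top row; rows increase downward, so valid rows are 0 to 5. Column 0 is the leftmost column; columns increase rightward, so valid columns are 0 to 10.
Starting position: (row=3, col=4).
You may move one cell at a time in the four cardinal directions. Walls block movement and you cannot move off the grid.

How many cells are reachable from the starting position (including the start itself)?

BFS flood-fill from (row=3, col=4):
  Distance 0: (row=3, col=4)
  Distance 1: (row=2, col=4), (row=3, col=3), (row=3, col=5), (row=4, col=4)
  Distance 2: (row=1, col=4), (row=2, col=3), (row=2, col=5), (row=3, col=2), (row=4, col=3), (row=4, col=5), (row=5, col=4)
  Distance 3: (row=0, col=4), (row=1, col=3), (row=1, col=5), (row=2, col=2), (row=2, col=6), (row=3, col=1), (row=4, col=2), (row=4, col=6), (row=5, col=3), (row=5, col=5)
  Distance 4: (row=0, col=3), (row=0, col=5), (row=1, col=2), (row=1, col=6), (row=2, col=1), (row=3, col=0), (row=4, col=1), (row=4, col=7), (row=5, col=2), (row=5, col=6)
  Distance 5: (row=0, col=2), (row=0, col=6), (row=1, col=1), (row=1, col=7), (row=2, col=0), (row=3, col=7), (row=4, col=0), (row=4, col=8), (row=5, col=1), (row=5, col=7)
  Distance 6: (row=0, col=1), (row=0, col=7), (row=1, col=0), (row=1, col=8), (row=3, col=8), (row=4, col=9), (row=5, col=0), (row=5, col=8)
  Distance 7: (row=0, col=0), (row=0, col=8), (row=1, col=9), (row=2, col=8), (row=3, col=9), (row=4, col=10), (row=5, col=9)
  Distance 8: (row=0, col=9), (row=1, col=10), (row=2, col=9), (row=3, col=10), (row=5, col=10)
  Distance 9: (row=0, col=10), (row=2, col=10)
Total reachable: 64 (grid has 64 open cells total)

Answer: Reachable cells: 64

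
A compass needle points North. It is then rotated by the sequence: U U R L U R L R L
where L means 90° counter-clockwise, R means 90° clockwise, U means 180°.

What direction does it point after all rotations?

Start: North
  U (U-turn (180°)) -> South
  U (U-turn (180°)) -> North
  R (right (90° clockwise)) -> East
  L (left (90° counter-clockwise)) -> North
  U (U-turn (180°)) -> South
  R (right (90° clockwise)) -> West
  L (left (90° counter-clockwise)) -> South
  R (right (90° clockwise)) -> West
  L (left (90° counter-clockwise)) -> South
Final: South

Answer: Final heading: South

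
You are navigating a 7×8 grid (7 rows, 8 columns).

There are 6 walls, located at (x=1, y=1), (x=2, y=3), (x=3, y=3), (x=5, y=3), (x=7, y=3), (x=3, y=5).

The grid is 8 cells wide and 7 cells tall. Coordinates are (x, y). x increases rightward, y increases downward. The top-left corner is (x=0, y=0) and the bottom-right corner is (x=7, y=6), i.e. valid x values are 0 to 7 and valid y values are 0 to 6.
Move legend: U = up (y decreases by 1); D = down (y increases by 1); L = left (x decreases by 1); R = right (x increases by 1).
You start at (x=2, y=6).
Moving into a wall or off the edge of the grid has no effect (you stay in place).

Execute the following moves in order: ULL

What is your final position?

Start: (x=2, y=6)
  U (up): (x=2, y=6) -> (x=2, y=5)
  L (left): (x=2, y=5) -> (x=1, y=5)
  L (left): (x=1, y=5) -> (x=0, y=5)
Final: (x=0, y=5)

Answer: Final position: (x=0, y=5)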